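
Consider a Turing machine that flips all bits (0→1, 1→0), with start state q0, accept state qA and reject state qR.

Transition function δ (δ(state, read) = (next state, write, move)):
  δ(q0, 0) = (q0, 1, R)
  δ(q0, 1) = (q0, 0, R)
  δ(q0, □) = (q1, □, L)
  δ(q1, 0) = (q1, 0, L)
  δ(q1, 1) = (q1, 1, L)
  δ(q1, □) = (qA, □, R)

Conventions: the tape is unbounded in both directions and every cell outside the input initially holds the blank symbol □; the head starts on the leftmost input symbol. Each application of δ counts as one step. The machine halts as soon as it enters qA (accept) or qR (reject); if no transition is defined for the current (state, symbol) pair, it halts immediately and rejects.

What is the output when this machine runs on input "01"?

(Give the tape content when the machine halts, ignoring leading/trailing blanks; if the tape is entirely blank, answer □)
Step 0: [q0]01 (head at position 0)
Step 1: δ(q0, 0) = (q0, 1, R)  ⊢  1[q0]1 (head at position 1)
Step 2: δ(q0, 1) = (q0, 0, R)  ⊢  10[q0]□ (head at position 2)
Step 3: δ(q0, □) = (q1, □, L)  ⊢  1[q1]0□ (head at position 1)
Step 4: δ(q1, 0) = (q1, 0, L)  ⊢  [q1]10□ (head at position 0)
Step 5: δ(q1, 1) = (q1, 1, L)  ⊢  [q1]□10□ (head at position -1)
Step 6: δ(q1, □) = (qA, □, R)  ⊢  □[qA]10□ (head at position 0)
The machine is in qA, so it halts and accepts.
Tape content when halted (ignoring surrounding blanks): 10

Final answer: Output: 10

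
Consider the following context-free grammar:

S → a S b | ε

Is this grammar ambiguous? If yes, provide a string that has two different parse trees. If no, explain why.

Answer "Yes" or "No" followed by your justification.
At every step exactly one production applies: if the remaining string to generate is non-empty it starts with a and ends with b, forcing S → a S b; if it is empty, S → ε is forced. Hence each string a^n b^n has exactly one derivation (S → a S b applied n times, then S → ε) and one parse tree.

Final answer: No - the grammar is unambiguous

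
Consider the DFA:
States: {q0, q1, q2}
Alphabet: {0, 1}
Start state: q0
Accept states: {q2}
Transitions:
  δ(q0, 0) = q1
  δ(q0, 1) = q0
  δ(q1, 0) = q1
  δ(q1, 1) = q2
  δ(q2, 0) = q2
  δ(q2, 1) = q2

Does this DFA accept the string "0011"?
Processing string "0011":
  q0 --0--> q1
  q1 --0--> q1
  q1 --1--> q2
  q2 --1--> q2
Final state: q2
Accept states: {q2}
q2 is an accept state, so the string is accepted.

Final answer: Yes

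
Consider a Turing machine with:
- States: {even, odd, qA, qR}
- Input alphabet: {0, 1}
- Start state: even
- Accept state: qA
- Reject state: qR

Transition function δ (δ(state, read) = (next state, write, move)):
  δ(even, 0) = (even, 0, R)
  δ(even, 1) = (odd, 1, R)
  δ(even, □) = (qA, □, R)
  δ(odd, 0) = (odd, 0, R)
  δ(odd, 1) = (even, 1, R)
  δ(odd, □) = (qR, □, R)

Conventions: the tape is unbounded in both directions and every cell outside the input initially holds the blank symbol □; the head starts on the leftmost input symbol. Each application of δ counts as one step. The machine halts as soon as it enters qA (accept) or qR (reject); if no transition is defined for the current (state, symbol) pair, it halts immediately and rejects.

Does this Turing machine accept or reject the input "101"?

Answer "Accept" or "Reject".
Step 0: [even]101 (head at position 0)
Step 1: δ(even, 1) = (odd, 1, R)  ⊢  1[odd]01 (head at position 1)
Step 2: δ(odd, 0) = (odd, 0, R)  ⊢  10[odd]1 (head at position 2)
Step 3: δ(odd, 1) = (even, 1, R)  ⊢  101[even]□ (head at position 3)
Step 4: δ(even, □) = (qA, □, R)  ⊢  101□[qA]□ (head at position 4)
The machine is in qA, so it halts and accepts.

Final answer: Accept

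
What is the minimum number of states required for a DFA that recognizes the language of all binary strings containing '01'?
Language: binary strings containing '01'
Lower bound (Myhill–Nerode): the prefixes ε, 0, 01 are pairwise distinguishable:
  ε vs 01: suffix ε distinguishes them (ε is rejected, 01 is accepted)
  0 vs 01: suffix ε distinguishes them (0 is rejected, 01 is accepted)
  ε vs 0: suffix 1 distinguishes them (ε·1 = 1 is rejected, 0·1 = 01 is accepted)
So any DFA needs at least 3 states.
Upper bound: a DFA with 3 states exists (one state per class above: 'no progress', 'last symbol 0', and 'seen 01' (accepting sink)).
Minimum states: 3

Final answer: 3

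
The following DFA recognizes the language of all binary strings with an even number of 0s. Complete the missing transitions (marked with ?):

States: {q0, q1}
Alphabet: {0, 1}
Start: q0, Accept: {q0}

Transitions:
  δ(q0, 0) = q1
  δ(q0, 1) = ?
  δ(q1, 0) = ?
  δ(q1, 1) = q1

What each state remembers (consistent with the given transitions and accept states):
  q0: an even number of 0s has been read so far
  q1: an odd number of 0s has been read so far
Filling in the missing entries:
  δ(q0, 1): in q0 (an even number of 0s has been read so far), after reading 1 we have: an even number of 0s has been read so far → q0
  δ(q1, 0): in q1 (an odd number of 0s has been read so far), after reading 0 we have: an even number of 0s has been read so far → q0

Final answer: δ(q0, 1) = q0; δ(q1, 0) = q0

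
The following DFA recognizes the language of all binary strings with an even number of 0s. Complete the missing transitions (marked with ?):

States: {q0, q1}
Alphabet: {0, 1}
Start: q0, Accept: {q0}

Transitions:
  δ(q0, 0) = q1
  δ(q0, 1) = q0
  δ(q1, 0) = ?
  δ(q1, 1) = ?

What each state remembers (consistent with the given transitions and accept states):
  q0: an even number of 0s has been read so far
  q1: an odd number of 0s has been read so far
Filling in the missing entries:
  δ(q1, 0): in q1 (an odd number of 0s has been read so far), after reading 0 we have: an even number of 0s has been read so far → q0
  δ(q1, 1): in q1 (an odd number of 0s has been read so far), after reading 1 we have: an odd number of 0s has been read so far → q1

Final answer: δ(q1, 0) = q0; δ(q1, 1) = q1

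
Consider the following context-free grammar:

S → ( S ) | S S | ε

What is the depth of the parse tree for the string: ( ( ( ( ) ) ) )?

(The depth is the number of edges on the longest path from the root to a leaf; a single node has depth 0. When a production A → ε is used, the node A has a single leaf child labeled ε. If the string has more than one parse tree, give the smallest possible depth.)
The string is 4 nested pairs. The shallowest parse tree applies S → ( S ) 4 times (one node per nested pair, each a child of the previous) and then S → ε in the middle.
S nodes at depths 0..4, ε leaf at depth 5; parentheses leaves are at depths 1..4.
(Using S → S S with an S → ε child anywhere only adds levels, so it cannot give a shallower tree.)
Depth = 5.

Final answer: 5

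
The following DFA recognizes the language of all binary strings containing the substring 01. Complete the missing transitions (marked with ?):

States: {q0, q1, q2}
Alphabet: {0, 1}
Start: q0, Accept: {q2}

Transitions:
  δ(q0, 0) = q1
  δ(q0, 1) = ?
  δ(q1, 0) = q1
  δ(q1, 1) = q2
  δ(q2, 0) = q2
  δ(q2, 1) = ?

What each state remembers (consistent with the given transitions and accept states):
  q0: 01 not seen yet and the last symbol was not 0
  q1: 01 not seen yet and the last symbol was 0
  q2: the substring 01 has already been seen
Filling in the missing entries:
  δ(q0, 1): in q0 (01 not seen yet and the last symbol was not 0), after reading 1 we have: 01 not seen yet and the last symbol was not 0 → q0
  δ(q2, 1): in q2 (the substring 01 has already been seen), after reading 1 we have: the substring 01 has already been seen → q2

Final answer: δ(q0, 1) = q0; δ(q2, 1) = q2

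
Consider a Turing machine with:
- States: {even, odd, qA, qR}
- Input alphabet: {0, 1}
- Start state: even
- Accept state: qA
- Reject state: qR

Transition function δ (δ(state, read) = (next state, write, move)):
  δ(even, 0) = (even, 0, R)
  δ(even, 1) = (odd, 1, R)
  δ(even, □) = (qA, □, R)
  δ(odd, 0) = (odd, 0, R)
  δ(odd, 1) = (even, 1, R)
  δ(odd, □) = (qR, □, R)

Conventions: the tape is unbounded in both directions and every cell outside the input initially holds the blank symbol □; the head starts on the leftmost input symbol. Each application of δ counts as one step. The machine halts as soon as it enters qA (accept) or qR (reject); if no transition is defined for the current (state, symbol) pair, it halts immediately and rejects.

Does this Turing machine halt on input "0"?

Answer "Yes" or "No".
Step 0: [even]0 (head at position 0)
Step 1: δ(even, 0) = (even, 0, R)  ⊢  0[even]□ (head at position 1)
Step 2: δ(even, □) = (qA, □, R)  ⊢  0□[qA]□ (head at position 2)
The machine is in qA, so it halts and accepts.
It halts after 2 steps.

Final answer: Yes - halts after 2 steps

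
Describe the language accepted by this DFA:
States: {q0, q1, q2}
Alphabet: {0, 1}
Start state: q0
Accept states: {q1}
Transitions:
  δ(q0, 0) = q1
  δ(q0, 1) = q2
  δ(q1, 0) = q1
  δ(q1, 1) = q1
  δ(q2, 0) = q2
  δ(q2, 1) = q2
Analyzing the DFA structure:
Start state: q0
Accept states: {q1}
Interpreting what each state remembers (checking against the transitions):
  q0: nothing has been read yet
  q1: the first symbol was 0
  q2: the first symbol was 1 (trap state)
  δ(q0, 0): in q0 (nothing has been read yet), after reading 0 we have: the first symbol was 0 → q1
  δ(q0, 1): in q0 (nothing has been read yet), after reading 1 we have: the first symbol was 1 (trap state) → q2
  δ(q1, 0): in q1 (the first symbol was 0), after reading 0 we have: the first symbol was 0 → q1
  δ(q1, 1): in q1 (the first symbol was 0), after reading 1 we have: the first symbol was 0 → q1
  δ(q2, 0): in q2 (the first symbol was 1 (trap state)), after reading 0 we have: the first symbol was 1 (trap state) → q2
  δ(q2, 1): in q2 (the first symbol was 1 (trap state)), after reading 1 we have: the first symbol was 1 (trap state) → q2
A string is accepted iff it ends in {q1}, i.e. the first symbol was 0.
Language: All binary strings starting with 0

Final answer: All binary strings starting with 0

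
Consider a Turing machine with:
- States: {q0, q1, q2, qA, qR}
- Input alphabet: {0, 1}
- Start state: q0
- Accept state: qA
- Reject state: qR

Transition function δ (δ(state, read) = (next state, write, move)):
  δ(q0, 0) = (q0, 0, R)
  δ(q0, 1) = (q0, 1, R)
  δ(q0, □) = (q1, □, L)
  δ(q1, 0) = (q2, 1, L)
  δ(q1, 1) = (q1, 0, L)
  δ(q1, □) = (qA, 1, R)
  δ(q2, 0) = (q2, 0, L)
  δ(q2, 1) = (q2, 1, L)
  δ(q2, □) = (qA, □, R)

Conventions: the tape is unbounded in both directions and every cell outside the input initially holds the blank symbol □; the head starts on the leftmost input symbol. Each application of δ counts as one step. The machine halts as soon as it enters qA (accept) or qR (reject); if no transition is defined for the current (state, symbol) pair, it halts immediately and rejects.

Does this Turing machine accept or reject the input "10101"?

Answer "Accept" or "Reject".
Step 0: [q0]10101 (head at position 0)
Step 1: δ(q0, 1) = (q0, 1, R)  ⊢  1[q0]0101 (head at position 1)
Step 2: δ(q0, 0) = (q0, 0, R)  ⊢  10[q0]101 (head at position 2)
Step 3: δ(q0, 1) = (q0, 1, R)  ⊢  101[q0]01 (head at position 3)
Step 4: δ(q0, 0) = (q0, 0, R)  ⊢  1010[q0]1 (head at position 4)
Step 5: δ(q0, 1) = (q0, 1, R)  ⊢  10101[q0]□ (head at position 5)
Step 6: δ(q0, □) = (q1, □, L)  ⊢  1010[q1]1□ (head at position 4)
Step 7: δ(q1, 1) = (q1, 0, L)  ⊢  101[q1]00□ (head at position 3)
Step 8: δ(q1, 0) = (q2, 1, L)  ⊢  10[q2]110□ (head at position 2)
Step 9: δ(q2, 1) = (q2, 1, L)  ⊢  1[q2]0110□ (head at position 1)
Step 10: δ(q2, 0) = (q2, 0, L)  ⊢  [q2]10110□ (head at position 0)
Step 11: δ(q2, 1) = (q2, 1, L)  ⊢  [q2]□10110□ (head at position -1)
Step 12: δ(q2, □) = (qA, □, R)  ⊢  □[qA]10110□ (head at position 0)
The machine is in qA, so it halts and accepts.

Final answer: Accept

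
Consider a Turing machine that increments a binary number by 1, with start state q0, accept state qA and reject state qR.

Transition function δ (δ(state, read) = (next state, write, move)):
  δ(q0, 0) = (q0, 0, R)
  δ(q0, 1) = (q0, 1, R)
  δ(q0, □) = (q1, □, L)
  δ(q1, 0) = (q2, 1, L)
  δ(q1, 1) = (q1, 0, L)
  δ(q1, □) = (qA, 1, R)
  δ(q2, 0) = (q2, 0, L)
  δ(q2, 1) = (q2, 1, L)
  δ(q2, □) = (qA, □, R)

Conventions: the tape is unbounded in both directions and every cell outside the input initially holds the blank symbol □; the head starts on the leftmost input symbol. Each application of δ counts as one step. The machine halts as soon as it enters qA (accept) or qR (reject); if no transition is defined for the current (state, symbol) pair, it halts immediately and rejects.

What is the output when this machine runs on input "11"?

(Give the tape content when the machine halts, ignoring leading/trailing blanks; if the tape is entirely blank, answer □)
Step 0: [q0]11 (head at position 0)
Step 1: δ(q0, 1) = (q0, 1, R)  ⊢  1[q0]1 (head at position 1)
Step 2: δ(q0, 1) = (q0, 1, R)  ⊢  11[q0]□ (head at position 2)
Step 3: δ(q0, □) = (q1, □, L)  ⊢  1[q1]1□ (head at position 1)
Step 4: δ(q1, 1) = (q1, 0, L)  ⊢  [q1]10□ (head at position 0)
Step 5: δ(q1, 1) = (q1, 0, L)  ⊢  [q1]□00□ (head at position -1)
Step 6: δ(q1, □) = (qA, 1, R)  ⊢  1[qA]00□ (head at position 0)
The machine is in qA, so it halts and accepts.
Tape content when halted (ignoring surrounding blanks): 100

Final answer: Output: 100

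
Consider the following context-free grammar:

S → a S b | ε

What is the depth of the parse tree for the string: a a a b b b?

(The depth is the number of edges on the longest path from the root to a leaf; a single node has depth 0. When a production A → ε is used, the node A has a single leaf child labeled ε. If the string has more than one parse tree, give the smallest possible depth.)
The only parse tree applies S → a S b 3 times (once per matching a…b pair) and then S → ε.
The S nodes sit at depths 0, 1, …, 3; the innermost S (depth 3) has the single child ε at depth 4.
The terminal leaves a, b are at depths 1..3, so the longest root-to-leaf path is S → S → … → S → ε with 4 edges.
Depth = 4.

Final answer: 4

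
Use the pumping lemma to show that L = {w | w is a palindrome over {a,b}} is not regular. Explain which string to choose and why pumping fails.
Language: L = {w | w is a palindrome over {a,b}} (strings that read the same forwards and backwards)
Step 1: Assume for contradiction that L is regular, with pumping length p.
Step 2: Choose s = a^p b a^p. Then s ∈ L (it reads the same forwards and backwards) and |s| ≥ p.
Step 3: Consider any decomposition s = xyz with |xy| ≤ p and |y| > 0. Since |xy| ≤ p and the first p symbols of s are all a's, y = a^k for some k with 1 ≤ k ≤ p.
Step 4: Pumping up (i = 2): xy²z = a^(p+k) b a^p. Its reverse is a^p b a^(p+k) ≠ a^(p+k) b a^p (the single b is no longer in the middle), so xy²z is not a palindrome and xy²z ∉ L.
This contradicts the pumping lemma, so L is not regular.

Final answer: Choose s = a^p b a^p. Since |xy| ≤ p, y = a^k with k ≥ 1. Then xy²z = a^(p+k) b a^p is not a palindrome, so ∉ L.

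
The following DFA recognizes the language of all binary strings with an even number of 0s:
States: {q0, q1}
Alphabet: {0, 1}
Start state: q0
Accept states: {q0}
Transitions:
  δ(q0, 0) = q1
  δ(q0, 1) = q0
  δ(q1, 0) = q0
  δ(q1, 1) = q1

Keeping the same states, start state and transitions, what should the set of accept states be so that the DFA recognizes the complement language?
The DFA is complete (every state has a transition on every symbol), so the complement
is recognized by the same DFA with accepting and non-accepting states swapped.
Original accept states: {q0}
Complement accept states = All states - Original accept states
= {q0, q1} - {q0}
= {q1}
Complement language: strings with an ODD number of 0s

Final answer: {q1}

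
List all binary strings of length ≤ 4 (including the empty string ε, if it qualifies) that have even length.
Checking every binary string of length 0 to 4:
  Length 0: accepted: ε | rejected: (none)
  Length 1: accepted: (none) | rejected: 0, 1
  Length 2: accepted: 00, 01, 10, 11 | rejected: (none)
  Length 3: accepted: (none) | rejected: 000, 001, 010, 011, 100, 101, 110, 111
  Length 4: accepted: 0000, 0001, 0010, 0011, 0100, 0101, 0110, 0111, 1000, 1001, 1010, 1011, 1100, 1101, 1110, 1111 | rejected: (none)
Total: 21 string(s).

Final answer: ε, 00, 01, 10, 11, 0000, 0001, 0010, 0011, 0100, 0101, 0110, 0111, 1000, 1001, 1010, 1011, 1100, 1101, 1110, 1111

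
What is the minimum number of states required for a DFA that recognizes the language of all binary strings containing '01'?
Language: binary strings containing '01'
Lower bound (Myhill–Nerode): the prefixes ε, 0, 01 are pairwise distinguishable:
  ε vs 01: suffix ε distinguishes them (ε is rejected, 01 is accepted)
  0 vs 01: suffix ε distinguishes them (0 is rejected, 01 is accepted)
  ε vs 0: suffix 1 distinguishes them (ε·1 = 1 is rejected, 0·1 = 01 is accepted)
So any DFA needs at least 3 states.
Upper bound: a DFA with 3 states exists (one state per class above: 'no progress', 'last symbol 0', and 'seen 01' (accepting sink)).
Minimum states: 3

Final answer: 3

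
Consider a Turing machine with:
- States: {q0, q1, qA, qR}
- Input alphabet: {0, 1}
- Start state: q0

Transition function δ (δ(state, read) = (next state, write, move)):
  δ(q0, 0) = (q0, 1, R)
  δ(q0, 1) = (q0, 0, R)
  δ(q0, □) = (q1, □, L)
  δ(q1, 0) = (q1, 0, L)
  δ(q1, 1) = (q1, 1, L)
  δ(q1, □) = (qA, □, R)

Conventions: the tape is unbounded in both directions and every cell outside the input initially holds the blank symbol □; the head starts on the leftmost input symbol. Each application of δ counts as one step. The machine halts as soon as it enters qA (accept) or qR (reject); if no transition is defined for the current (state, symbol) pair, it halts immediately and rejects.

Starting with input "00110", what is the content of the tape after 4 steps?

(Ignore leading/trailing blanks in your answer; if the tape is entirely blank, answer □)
Step 0: [q0]00110 (head at position 0)
Step 1: δ(q0, 0) = (q0, 1, R)  ⊢  1[q0]0110 (head at position 1)
Step 2: δ(q0, 0) = (q0, 1, R)  ⊢  11[q0]110 (head at position 2)
Step 3: δ(q0, 1) = (q0, 0, R)  ⊢  110[q0]10 (head at position 3)
Step 4: δ(q0, 1) = (q0, 0, R)  ⊢  1100[q0]0 (head at position 4)
Tape after 4 steps (ignoring surrounding blanks): 11000

Final answer: Tape: 11000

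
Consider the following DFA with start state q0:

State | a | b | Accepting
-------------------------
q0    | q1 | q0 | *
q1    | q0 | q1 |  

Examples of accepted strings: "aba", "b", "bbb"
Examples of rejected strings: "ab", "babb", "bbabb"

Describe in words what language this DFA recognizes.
strings over {a,b} with an even number of a's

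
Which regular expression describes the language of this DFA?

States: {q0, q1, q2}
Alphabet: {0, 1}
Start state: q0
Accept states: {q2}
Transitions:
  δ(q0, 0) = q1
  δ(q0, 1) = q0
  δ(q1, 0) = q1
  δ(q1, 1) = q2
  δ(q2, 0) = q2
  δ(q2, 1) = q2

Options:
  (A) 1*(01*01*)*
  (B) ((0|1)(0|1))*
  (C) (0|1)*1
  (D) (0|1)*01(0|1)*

Testing sample strings against the DFA:
  '1000' -> rejected
  '010' -> accepted
  '1000' -> rejected
  '11111' -> rejected
Checking each option for a counterexample:
  (A) 1*(01*01*)*: ε is rejected by the DFA but matches the regex → eliminated
  (B) ((0|1)(0|1))*: ε is rejected by the DFA but matches the regex → eliminated
  (C) (0|1)*1: '1' is rejected by the DFA but matches the regex → eliminated
  (D) (0|1)*01(0|1)*: agrees with the DFA on all strings of length ≤ 4
Only (D) (0|1)*01(0|1)* is consistent with the DFA.

Final answer: (D) (0|1)*01(0|1)*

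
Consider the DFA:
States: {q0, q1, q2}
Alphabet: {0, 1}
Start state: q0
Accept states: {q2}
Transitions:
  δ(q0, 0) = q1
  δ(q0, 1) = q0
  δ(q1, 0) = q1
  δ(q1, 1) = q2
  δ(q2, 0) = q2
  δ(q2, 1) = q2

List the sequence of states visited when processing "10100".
Starting at q0
Read '1': q0 -> q0
Read '0': q0 -> q1
Read '1': q1 -> q2
Read '0': q2 -> q2
Read '0': q2 -> q2

Final answer: q0 -> q0 -> q1 -> q2 -> q2 -> q2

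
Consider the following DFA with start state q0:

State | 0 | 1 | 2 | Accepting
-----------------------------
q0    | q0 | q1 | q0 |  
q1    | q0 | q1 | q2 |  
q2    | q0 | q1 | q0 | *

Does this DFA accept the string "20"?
Start in q0.
Read '2': q0 → q0
Read '0': q0 → q0
Final state q0 is not accepting, so the string is rejected.

Final answer: No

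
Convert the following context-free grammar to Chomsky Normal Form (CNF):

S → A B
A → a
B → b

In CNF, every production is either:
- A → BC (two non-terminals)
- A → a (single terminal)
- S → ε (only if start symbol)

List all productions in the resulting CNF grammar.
The grammar has no ε-productions or unit productions to eliminate.
S → A B is already in CNF (two non-terminals) – keep it.
A → a is already in CNF (single terminal) – keep it.
B → b is already in CNF (single terminal) – keep it.
Resulting CNF grammar (3 productions): A → a; B → b; S → A B

Final answer: A → a; B → b; S → A B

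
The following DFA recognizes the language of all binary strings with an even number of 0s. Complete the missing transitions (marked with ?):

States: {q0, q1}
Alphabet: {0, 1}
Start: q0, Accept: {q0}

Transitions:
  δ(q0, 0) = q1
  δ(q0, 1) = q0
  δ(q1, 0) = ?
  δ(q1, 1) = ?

What each state remembers (consistent with the given transitions and accept states):
  q0: an even number of 0s has been read so far
  q1: an odd number of 0s has been read so far
Filling in the missing entries:
  δ(q1, 0): in q1 (an odd number of 0s has been read so far), after reading 0 we have: an even number of 0s has been read so far → q0
  δ(q1, 1): in q1 (an odd number of 0s has been read so far), after reading 1 we have: an odd number of 0s has been read so far → q1

Final answer: δ(q1, 0) = q0; δ(q1, 1) = q1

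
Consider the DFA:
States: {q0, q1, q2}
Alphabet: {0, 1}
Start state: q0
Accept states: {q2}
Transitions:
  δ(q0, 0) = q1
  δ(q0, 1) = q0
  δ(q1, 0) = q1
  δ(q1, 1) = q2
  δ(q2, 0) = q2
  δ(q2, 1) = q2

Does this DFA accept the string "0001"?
Processing string "0001":
  q0 --0--> q1
  q1 --0--> q1
  q1 --0--> q1
  q1 --1--> q2
Final state: q2
Accept states: {q2}
q2 is an accept state, so the string is accepted.

Final answer: Yes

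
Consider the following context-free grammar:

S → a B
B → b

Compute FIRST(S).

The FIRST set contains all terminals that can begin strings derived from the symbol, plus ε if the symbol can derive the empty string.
S has the single production S → a B, whose right-hand side begins with the terminal a. So FIRST(S) = {a}.

Final answer: {a}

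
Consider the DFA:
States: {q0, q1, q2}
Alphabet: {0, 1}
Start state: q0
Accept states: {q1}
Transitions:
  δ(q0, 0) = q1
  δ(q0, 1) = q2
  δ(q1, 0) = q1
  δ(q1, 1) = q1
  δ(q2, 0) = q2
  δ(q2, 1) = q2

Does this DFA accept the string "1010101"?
Processing string "1010101":
  q0 --1--> q2
  q2 --0--> q2
  q2 --1--> q2
  q2 --0--> q2
  q2 --1--> q2
  q2 --0--> q2
  q2 --1--> q2
Final state: q2
Accept states: {q1}
q2 is not an accept state, so the string is rejected.

Final answer: No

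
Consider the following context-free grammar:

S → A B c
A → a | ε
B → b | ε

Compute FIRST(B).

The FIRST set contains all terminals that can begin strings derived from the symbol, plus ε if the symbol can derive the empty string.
B → b contributes b; B → ε makes B nullable, contributing ε. FIRST(B) = {b, ε}.

Final answer: {b, ε}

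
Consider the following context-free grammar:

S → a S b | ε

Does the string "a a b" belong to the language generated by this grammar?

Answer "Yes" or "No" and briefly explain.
Every derivation applies S → a S b some number n of times and then S → ε, producing a^n b^n with equally many a's and b's. The string a a b has two a's but only one b, so it cannot be derived.

Final answer: No - no valid derivation exists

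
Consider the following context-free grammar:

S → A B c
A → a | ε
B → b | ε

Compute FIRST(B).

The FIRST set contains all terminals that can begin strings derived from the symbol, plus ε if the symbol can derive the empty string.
B → b contributes b; B → ε makes B nullable, contributing ε. FIRST(B) = {b, ε}.

Final answer: {b, ε}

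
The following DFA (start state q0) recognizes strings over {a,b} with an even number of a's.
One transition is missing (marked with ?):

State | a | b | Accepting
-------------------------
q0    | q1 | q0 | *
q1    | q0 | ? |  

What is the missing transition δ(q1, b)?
q1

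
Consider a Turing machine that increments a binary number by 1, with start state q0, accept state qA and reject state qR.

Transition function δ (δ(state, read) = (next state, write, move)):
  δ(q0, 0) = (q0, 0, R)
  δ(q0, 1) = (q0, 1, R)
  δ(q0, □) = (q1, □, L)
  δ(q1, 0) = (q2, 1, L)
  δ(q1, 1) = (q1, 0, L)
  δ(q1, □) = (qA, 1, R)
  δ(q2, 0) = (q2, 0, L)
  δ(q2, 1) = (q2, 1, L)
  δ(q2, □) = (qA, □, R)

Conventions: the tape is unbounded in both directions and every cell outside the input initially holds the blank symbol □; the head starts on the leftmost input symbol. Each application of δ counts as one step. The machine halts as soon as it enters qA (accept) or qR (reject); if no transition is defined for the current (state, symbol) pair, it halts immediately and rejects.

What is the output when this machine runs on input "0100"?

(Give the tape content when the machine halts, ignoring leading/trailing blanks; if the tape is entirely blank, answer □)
Step 0: [q0]0100 (head at position 0)
Step 1: δ(q0, 0) = (q0, 0, R)  ⊢  0[q0]100 (head at position 1)
Step 2: δ(q0, 1) = (q0, 1, R)  ⊢  01[q0]00 (head at position 2)
Step 3: δ(q0, 0) = (q0, 0, R)  ⊢  010[q0]0 (head at position 3)
Step 4: δ(q0, 0) = (q0, 0, R)  ⊢  0100[q0]□ (head at position 4)
Step 5: δ(q0, □) = (q1, □, L)  ⊢  010[q1]0□ (head at position 3)
Step 6: δ(q1, 0) = (q2, 1, L)  ⊢  01[q2]01□ (head at position 2)
Step 7: δ(q2, 0) = (q2, 0, L)  ⊢  0[q2]101□ (head at position 1)
Step 8: δ(q2, 1) = (q2, 1, L)  ⊢  [q2]0101□ (head at position 0)
Step 9: δ(q2, 0) = (q2, 0, L)  ⊢  [q2]□0101□ (head at position -1)
Step 10: δ(q2, □) = (qA, □, R)  ⊢  □[qA]0101□ (head at position 0)
The machine is in qA, so it halts and accepts.
Tape content when halted (ignoring surrounding blanks): 0101

Final answer: Output: 0101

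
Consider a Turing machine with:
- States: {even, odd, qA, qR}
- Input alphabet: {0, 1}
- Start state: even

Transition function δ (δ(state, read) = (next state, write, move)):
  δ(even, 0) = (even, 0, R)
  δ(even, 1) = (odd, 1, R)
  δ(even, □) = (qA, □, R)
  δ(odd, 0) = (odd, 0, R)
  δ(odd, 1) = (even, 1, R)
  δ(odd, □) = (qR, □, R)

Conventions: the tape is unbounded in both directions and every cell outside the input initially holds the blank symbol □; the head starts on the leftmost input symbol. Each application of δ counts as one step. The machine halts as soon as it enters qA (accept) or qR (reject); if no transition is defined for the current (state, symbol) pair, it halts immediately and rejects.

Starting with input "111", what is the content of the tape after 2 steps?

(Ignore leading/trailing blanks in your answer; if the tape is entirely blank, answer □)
Step 0: [even]111 (head at position 0)
Step 1: δ(even, 1) = (odd, 1, R)  ⊢  1[odd]11 (head at position 1)
Step 2: δ(odd, 1) = (even, 1, R)  ⊢  11[even]1 (head at position 2)
Tape after 2 steps (ignoring surrounding blanks): 111

Final answer: Tape: 111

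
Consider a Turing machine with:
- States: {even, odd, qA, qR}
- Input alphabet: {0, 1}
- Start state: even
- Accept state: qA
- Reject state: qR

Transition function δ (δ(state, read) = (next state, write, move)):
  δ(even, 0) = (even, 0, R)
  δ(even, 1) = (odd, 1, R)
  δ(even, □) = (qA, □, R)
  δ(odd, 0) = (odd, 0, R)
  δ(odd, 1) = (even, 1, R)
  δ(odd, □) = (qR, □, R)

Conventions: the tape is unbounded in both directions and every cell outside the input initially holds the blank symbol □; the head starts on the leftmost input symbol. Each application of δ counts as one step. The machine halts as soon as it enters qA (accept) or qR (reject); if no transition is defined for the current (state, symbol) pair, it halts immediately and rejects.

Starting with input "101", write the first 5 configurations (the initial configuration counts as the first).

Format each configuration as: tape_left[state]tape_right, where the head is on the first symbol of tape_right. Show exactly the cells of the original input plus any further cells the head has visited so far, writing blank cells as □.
Step 0: [even]101 (head at position 0)
Step 1: δ(even, 1) = (odd, 1, R)  ⊢  1[odd]01 (head at position 1)
Step 2: δ(odd, 0) = (odd, 0, R)  ⊢  10[odd]1 (head at position 2)
Step 3: δ(odd, 1) = (even, 1, R)  ⊢  101[even]□ (head at position 3)
Step 4: δ(even, □) = (qA, □, R)  ⊢  101□[qA]□ (head at position 4)

Final answer: [even]101 ⊢ 1[odd]01 ⊢ 10[odd]1 ⊢ 101[even]□ ⊢ 101□[qA]□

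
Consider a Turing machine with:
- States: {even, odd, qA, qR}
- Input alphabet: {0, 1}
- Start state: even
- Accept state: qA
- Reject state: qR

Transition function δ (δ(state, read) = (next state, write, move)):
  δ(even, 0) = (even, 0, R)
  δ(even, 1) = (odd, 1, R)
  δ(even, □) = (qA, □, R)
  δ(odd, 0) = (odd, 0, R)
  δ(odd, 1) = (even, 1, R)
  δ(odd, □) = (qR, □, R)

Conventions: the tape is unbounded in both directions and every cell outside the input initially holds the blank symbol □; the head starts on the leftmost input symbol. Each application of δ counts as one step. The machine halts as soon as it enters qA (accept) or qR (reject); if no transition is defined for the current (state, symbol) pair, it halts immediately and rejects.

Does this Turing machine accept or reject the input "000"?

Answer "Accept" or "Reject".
Step 0: [even]000 (head at position 0)
Step 1: δ(even, 0) = (even, 0, R)  ⊢  0[even]00 (head at position 1)
Step 2: δ(even, 0) = (even, 0, R)  ⊢  00[even]0 (head at position 2)
Step 3: δ(even, 0) = (even, 0, R)  ⊢  000[even]□ (head at position 3)
Step 4: δ(even, □) = (qA, □, R)  ⊢  000□[qA]□ (head at position 4)
The machine is in qA, so it halts and accepts.

Final answer: Accept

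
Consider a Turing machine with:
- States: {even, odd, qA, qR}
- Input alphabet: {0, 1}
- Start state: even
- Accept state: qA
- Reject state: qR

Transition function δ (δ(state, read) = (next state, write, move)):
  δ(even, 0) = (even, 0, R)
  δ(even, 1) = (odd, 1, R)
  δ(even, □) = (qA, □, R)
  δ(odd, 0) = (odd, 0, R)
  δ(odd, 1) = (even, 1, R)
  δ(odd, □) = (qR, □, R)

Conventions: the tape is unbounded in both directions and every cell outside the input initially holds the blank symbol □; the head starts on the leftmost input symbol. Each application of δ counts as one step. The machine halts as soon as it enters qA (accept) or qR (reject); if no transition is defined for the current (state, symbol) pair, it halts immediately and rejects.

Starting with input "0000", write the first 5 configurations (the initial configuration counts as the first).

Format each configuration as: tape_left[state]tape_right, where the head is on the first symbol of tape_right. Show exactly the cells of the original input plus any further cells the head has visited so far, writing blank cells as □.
Step 0: [even]0000 (head at position 0)
Step 1: δ(even, 0) = (even, 0, R)  ⊢  0[even]000 (head at position 1)
Step 2: δ(even, 0) = (even, 0, R)  ⊢  00[even]00 (head at position 2)
Step 3: δ(even, 0) = (even, 0, R)  ⊢  000[even]0 (head at position 3)
Step 4: δ(even, 0) = (even, 0, R)  ⊢  0000[even]□ (head at position 4)

Final answer: [even]0000 ⊢ 0[even]000 ⊢ 00[even]00 ⊢ 000[even]0 ⊢ 0000[even]□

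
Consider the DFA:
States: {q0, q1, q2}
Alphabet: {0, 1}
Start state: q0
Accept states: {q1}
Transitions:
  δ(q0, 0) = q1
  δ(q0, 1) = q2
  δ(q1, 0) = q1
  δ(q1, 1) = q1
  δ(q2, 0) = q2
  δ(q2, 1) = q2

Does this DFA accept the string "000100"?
Processing string "000100":
  q0 --0--> q1
  q1 --0--> q1
  q1 --0--> q1
  q1 --1--> q1
  q1 --0--> q1
  q1 --0--> q1
Final state: q1
Accept states: {q1}
q1 is an accept state, so the string is accepted.

Final answer: Yes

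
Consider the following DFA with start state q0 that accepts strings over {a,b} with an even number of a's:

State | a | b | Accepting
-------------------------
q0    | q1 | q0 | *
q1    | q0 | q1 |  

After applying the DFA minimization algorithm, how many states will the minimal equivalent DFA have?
All 2 states are reachable from q0, so none can be removed as unreachable.
Table-filling: first mark every (accepting, non-accepting) pair as distinguishable (accepting: {q0}; non-accepting: {q1}).
Every pair of states is distinguishable, so the DFA is already minimal.
Equivalence classes: {q0}, {q1} → 2 states.

Final answer: 2 states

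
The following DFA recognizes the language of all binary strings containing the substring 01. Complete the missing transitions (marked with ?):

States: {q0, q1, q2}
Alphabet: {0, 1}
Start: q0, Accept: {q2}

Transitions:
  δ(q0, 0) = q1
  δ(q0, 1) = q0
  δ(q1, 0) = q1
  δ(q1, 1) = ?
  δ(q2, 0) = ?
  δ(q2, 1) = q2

What each state remembers (consistent with the given transitions and accept states):
  q0: 01 not seen yet and the last symbol was not 0
  q1: 01 not seen yet and the last symbol was 0
  q2: the substring 01 has already been seen
Filling in the missing entries:
  δ(q1, 1): in q1 (01 not seen yet and the last symbol was 0), after reading 1 we have: the substring 01 has already been seen → q2
  δ(q2, 0): in q2 (the substring 01 has already been seen), after reading 0 we have: the substring 01 has already been seen → q2

Final answer: δ(q1, 1) = q2; δ(q2, 0) = q2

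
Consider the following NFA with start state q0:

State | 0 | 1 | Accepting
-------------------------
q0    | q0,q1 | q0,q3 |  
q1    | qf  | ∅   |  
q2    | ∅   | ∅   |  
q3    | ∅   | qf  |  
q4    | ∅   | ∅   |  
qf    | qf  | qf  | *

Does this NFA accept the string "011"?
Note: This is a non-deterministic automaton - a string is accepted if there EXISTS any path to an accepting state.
Track the set of states the NFA could be in: start {q0}
Read '0': {q0} → {q0, q1}
Read '1': {q0, q1} → {q0, q3}
Read '1': {q0, q3} → {q0, q3, qf}
Final set {q0, q3, qf} contains accepting state(s) {qf} → accepted.

Final answer: Yes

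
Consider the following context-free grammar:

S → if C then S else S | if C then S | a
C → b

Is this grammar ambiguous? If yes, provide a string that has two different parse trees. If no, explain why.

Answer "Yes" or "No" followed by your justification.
The 'dangling else' can attach to either if. Two leftmost derivations of  if b then if b then a else a:
  (1) S ⇒ if C then S else S ⇒ if b then S else S ⇒ if b then if C then S else S ⇒ if b then if b then S else S ⇒ if b then if b then a else S ⇒ if b then if b then a else a   (else belongs to the outer if)
  (2) S ⇒ if C then S ⇒ if b then S ⇒ if b then if C then S else S ⇒ if b then if b then S else S ⇒ if b then if b then a else S ⇒ if b then if b then a else a   (else belongs to the inner if)
Two distinct parse trees for the same string, so the grammar is ambiguous.

Final answer: Yes - the string 'if b then if b then a else a' has two distinct leftmost derivations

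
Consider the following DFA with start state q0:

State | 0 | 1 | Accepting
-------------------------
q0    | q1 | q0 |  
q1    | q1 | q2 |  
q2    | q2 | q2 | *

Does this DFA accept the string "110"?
Start in q0.
Read '1': q0 → q0
Read '1': q0 → q0
Read '0': q0 → q1
Final state q1 is not accepting, so the string is rejected.

Final answer: No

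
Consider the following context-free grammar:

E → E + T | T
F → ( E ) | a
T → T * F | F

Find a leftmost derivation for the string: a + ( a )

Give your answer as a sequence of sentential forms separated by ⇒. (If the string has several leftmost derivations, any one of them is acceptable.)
Start with E.
Step 1: the leftmost non-terminal is E; apply E → E + T:  E + T
Step 2: the leftmost non-terminal is E; apply E → T:  T + T
Step 3: the leftmost non-terminal is T; apply T → F:  F + T
Step 4: the leftmost non-terminal is F; apply F → a:  a + T
Step 5: the leftmost non-terminal is T; apply T → F:  a + F
Step 6: the leftmost non-terminal is F; apply F → ( E ):  a + ( E )
Step 7: the leftmost non-terminal is E; apply E → T:  a + ( T )
Step 8: the leftmost non-terminal is T; apply T → F:  a + ( F )
Step 9: the leftmost non-terminal is F; apply F → a:  a + ( a )

Final answer: E ⇒ E + T ⇒ T + T ⇒ F + T ⇒ a + T ⇒ a + F ⇒ a + ( E ) ⇒ a + ( T ) ⇒ a + ( F ) ⇒ a + ( a )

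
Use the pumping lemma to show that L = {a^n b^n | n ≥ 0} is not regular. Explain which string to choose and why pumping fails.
Language: L = {a^n b^n | n ≥ 0} (equal numbers of a's followed by b's)
Step 1: Assume for contradiction that L is regular, with pumping length p.
Step 2: Choose s = a^p b^p. Then s ∈ L (it has p a's followed by p b's) and |s| ≥ p.
Step 3: Consider any decomposition s = xyz with |xy| ≤ p and |y| > 0. Since |xy| ≤ p and the first p symbols of s are all a's, y = a^k for some k with 1 ≤ k ≤ p.
Step 4: Pumping up (i = 2): xy²z = a^(p+k) b^p, which has more a's than b's, so xy²z ∉ L.
This contradicts the pumping lemma, so L is not regular.

Final answer: Choose s = a^p b^p. Since |xy| ≤ p, y = a^k with k ≥ 1. Then xy²z = a^(p+k) b^p ∉ L.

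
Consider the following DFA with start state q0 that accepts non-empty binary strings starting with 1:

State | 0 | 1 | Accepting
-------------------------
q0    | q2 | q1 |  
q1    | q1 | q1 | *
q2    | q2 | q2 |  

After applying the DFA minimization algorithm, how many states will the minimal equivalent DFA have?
All 3 states are reachable from q0, so none can be removed as unreachable.
Table-filling: first mark every (accepting, non-accepting) pair as distinguishable (accepting: {q1}; non-accepting: {q0, q2}).
Round 1: (q0, q2) on '1' go to q1 and q2, already distinguishable → mark.
Every pair of states is distinguishable, so the DFA is already minimal.
Equivalence classes: {q0}, {q1}, {q2} → 3 states.

Final answer: 3 states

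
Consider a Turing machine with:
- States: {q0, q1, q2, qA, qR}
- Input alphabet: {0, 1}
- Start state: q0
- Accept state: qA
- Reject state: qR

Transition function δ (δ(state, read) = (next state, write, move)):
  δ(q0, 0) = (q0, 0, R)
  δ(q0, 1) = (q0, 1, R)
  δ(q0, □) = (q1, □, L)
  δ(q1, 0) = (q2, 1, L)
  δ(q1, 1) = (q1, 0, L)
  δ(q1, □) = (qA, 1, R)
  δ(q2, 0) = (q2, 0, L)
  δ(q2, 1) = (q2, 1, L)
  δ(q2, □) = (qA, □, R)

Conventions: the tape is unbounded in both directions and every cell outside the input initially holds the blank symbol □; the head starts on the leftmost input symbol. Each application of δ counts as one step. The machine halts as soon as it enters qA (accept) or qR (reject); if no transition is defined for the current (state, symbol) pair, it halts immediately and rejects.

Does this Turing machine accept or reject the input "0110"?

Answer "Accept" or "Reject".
Step 0: [q0]0110 (head at position 0)
Step 1: δ(q0, 0) = (q0, 0, R)  ⊢  0[q0]110 (head at position 1)
Step 2: δ(q0, 1) = (q0, 1, R)  ⊢  01[q0]10 (head at position 2)
Step 3: δ(q0, 1) = (q0, 1, R)  ⊢  011[q0]0 (head at position 3)
Step 4: δ(q0, 0) = (q0, 0, R)  ⊢  0110[q0]□ (head at position 4)
Step 5: δ(q0, □) = (q1, □, L)  ⊢  011[q1]0□ (head at position 3)
Step 6: δ(q1, 0) = (q2, 1, L)  ⊢  01[q2]11□ (head at position 2)
Step 7: δ(q2, 1) = (q2, 1, L)  ⊢  0[q2]111□ (head at position 1)
Step 8: δ(q2, 1) = (q2, 1, L)  ⊢  [q2]0111□ (head at position 0)
Step 9: δ(q2, 0) = (q2, 0, L)  ⊢  [q2]□0111□ (head at position -1)
Step 10: δ(q2, □) = (qA, □, R)  ⊢  □[qA]0111□ (head at position 0)
The machine is in qA, so it halts and accepts.

Final answer: Accept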